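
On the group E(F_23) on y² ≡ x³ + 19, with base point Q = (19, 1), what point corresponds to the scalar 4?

(9, 14)

Double-and-add on 4 = (100)₂. Start with Q = (19, 1) for the leading 1-bit.
double: tangent at (19, 1): λ = (3·19² + 0)/(2·1) ≡ 2/2. 2⁻¹ ≡ 12 (mod 23) since 2·12 = 24 ≡ 1, so λ ≡ 2·12 ≡ 1.
  x = λ² - 19 - 19 = 1 - 38 ≡ 9; y = λ·(19 - 9) - 1 ≡ 9. → (9, 9)
double: tangent at (9, 9): λ = (3·9² + 0)/(2·9) ≡ 13/18. 18⁻¹ ≡ 9 (mod 23) since 18·9 = 162 ≡ 1, so λ ≡ 13·9 ≡ 2.
  x = λ² - 9 - 9 = 4 - 18 ≡ 9; y = λ·(9 - 9) - 9 ≡ 14. → (9, 14)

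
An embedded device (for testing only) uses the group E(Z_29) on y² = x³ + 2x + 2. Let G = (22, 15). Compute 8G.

(20, 3)

Repeated addition: build up to 8G.
2G: tangent at (22, 15): λ = (3·22² + 2)/(2·15) ≡ 4/1. 1⁻¹ ≡ 1 (mod 29), so λ ≡ 4·1 ≡ 4.
  x = λ² - 22 - 22 = 16 - 44 ≡ 1; y = λ·(22 - 1) - 15 ≡ 11. → (1, 11)
3G: (1, 11) + (22, 15). λ = (15 - 11)/(22 - 1) ≡ 4/21 mod 29. 21⁻¹ ≡ 18 (mod 29) since 21·18 = 378 ≡ 1, so λ ≡ 14.
  x = λ² - 1 - 22 = 196 - 23 ≡ 28; y = λ·(1 - 28) - 11 ≡ 17. → (28, 17)
4G: (28, 17) + (22, 15). λ = (15 - 17)/(22 - 28) ≡ 27/23 mod 29. 23⁻¹ ≡ 24 (mod 29), so λ ≡ 10.
  x = λ² - 28 - 22 = 100 - 50 ≡ 21; y = λ·(28 - 21) - 17 ≡ 24. → (21, 24)
5G: (21, 24) + (22, 15). λ = (15 - 24)/(22 - 21) ≡ 20/1 mod 29. 1⁻¹ ≡ 1 (mod 29) since 1·1 = 1 ≡ 1, so λ ≡ 20.
  x = λ² - 21 - 22 = 400 - 43 ≡ 9; y = λ·(21 - 9) - 24 ≡ 13. → (9, 13)
6G: (9, 13) + (22, 15). λ = (15 - 13)/(22 - 9) ≡ 2/13 mod 29. 13⁻¹ ≡ 9 (mod 29) since 13·9 = 117 ≡ 1, so λ ≡ 18.
  x = λ² - 9 - 22 = 324 - 31 ≡ 3; y = λ·(9 - 3) - 13 ≡ 8. → (3, 8)
7G: (3, 8) + (22, 15). λ = (15 - 8)/(22 - 3) ≡ 7/19 mod 29. 19⁻¹ ≡ 26 (mod 29), so λ ≡ 8.
  x = λ² - 3 - 22 = 64 - 25 ≡ 10; y = λ·(3 - 10) - 8 ≡ 23. → (10, 23)
8G: (10, 23) + (22, 15). λ = (15 - 23)/(22 - 10) ≡ 21/12 mod 29. 12⁻¹ ≡ 17 (mod 29) since 12·17 = 204 ≡ 1, so λ ≡ 9.
  x = λ² - 10 - 22 = 81 - 32 ≡ 20; y = λ·(10 - 20) - 23 ≡ 3. → (20, 3)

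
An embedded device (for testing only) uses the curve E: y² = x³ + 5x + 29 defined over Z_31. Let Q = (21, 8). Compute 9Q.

Repeated addition: build up to 9Q.
2Q: tangent at (21, 8): λ = (3·21² + 5)/(2·8) ≡ 26/16. 16⁻¹ ≡ 2 (mod 31), so λ ≡ 26·2 ≡ 21.
  x = λ² - 21 - 21 = 441 - 42 ≡ 27; y = λ·(21 - 27) - 8 ≡ 21. → (27, 21)
3Q: (27, 21) + (21, 8). λ = (8 - 21)/(21 - 27) ≡ 18/25 mod 31. 25⁻¹ ≡ 5 (mod 31), so λ ≡ 28.
  x = λ² - 27 - 21 = 784 - 48 ≡ 23; y = λ·(27 - 23) - 21 ≡ 29. → (23, 29)
4Q: (23, 29) + (21, 8). λ = (8 - 29)/(21 - 23) ≡ 10/29 mod 31. 29⁻¹ ≡ 15 (mod 31) since 29·15 = 435 ≡ 1, so λ ≡ 26.
  x = λ² - 23 - 21 = 676 - 44 ≡ 12; y = λ·(23 - 12) - 29 ≡ 9. → (12, 9)
5Q: (12, 9) + (21, 8). λ = (8 - 9)/(21 - 12) ≡ 30/9 mod 31. 9⁻¹ ≡ 7 (mod 31), so λ ≡ 24.
  x = λ² - 12 - 21 = 576 - 33 ≡ 16; y = λ·(12 - 16) - 9 ≡ 19. → (16, 19)
6Q: (16, 19) + (21, 8). λ = (8 - 19)/(21 - 16) ≡ 20/5 mod 31. 5⁻¹ ≡ 25 (mod 31) since 5·25 = 125 ≡ 1, so λ ≡ 4.
  x = λ² - 16 - 21 = 16 - 37 ≡ 10; y = λ·(16 - 10) - 19 ≡ 5. → (10, 5)
7Q: (10, 5) + (21, 8). λ = (8 - 5)/(21 - 10) ≡ 3/11 mod 31. 11⁻¹ ≡ 17 (mod 31) since 11·17 = 187 ≡ 1, so λ ≡ 20.
  x = λ² - 10 - 21 = 400 - 31 ≡ 28; y = λ·(10 - 28) - 5 ≡ 7. → (28, 7)
8Q: (28, 7) + (21, 8). λ = (8 - 7)/(21 - 28) ≡ 1/24 mod 31. 24⁻¹ ≡ 22 (mod 31), so λ ≡ 22.
  x = λ² - 28 - 21 = 484 - 49 ≡ 1; y = λ·(28 - 1) - 7 ≡ 29. → (1, 29)
9Q: (1, 29) + (21, 8). λ = (8 - 29)/(21 - 1) ≡ 10/20 mod 31. 20⁻¹ ≡ 14 (mod 31), so λ ≡ 16.
  x = λ² - 1 - 21 = 256 - 22 ≡ 17; y = λ·(1 - 17) - 29 ≡ 25. → (17, 25)

(17, 25)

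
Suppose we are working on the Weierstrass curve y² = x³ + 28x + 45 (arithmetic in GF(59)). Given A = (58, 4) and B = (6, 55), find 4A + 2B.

(51, 31)

First 4A:
Double-and-add on 4 = (100)₂. Start with A = (58, 4) for the leading 1-bit.
double: tangent at (58, 4): λ = (3·58² + 28)/(2·4) ≡ 31/8. 8⁻¹ ≡ 37 (mod 59), so λ ≡ 31·37 ≡ 26.
  x = λ² - 58 - 58 = 676 - 116 ≡ 29; y = λ·(58 - 29) - 4 ≡ 42. → (29, 42)
double: tangent at (29, 42): λ = (3·29² + 28)/(2·42) ≡ 14/25. 25⁻¹ ≡ 26 (mod 59), so λ ≡ 14·26 ≡ 10.
  x = λ² - 29 - 29 = 100 - 58 ≡ 42; y = λ·(29 - 42) - 42 ≡ 5. → (42, 5)
4A = (42, 5).
Next 2B:
Repeated addition: build up to 2B.
2B: tangent at (6, 55): λ = (3·6² + 28)/(2·55) ≡ 18/51. 51⁻¹ ≡ 22 (mod 59) since 51·22 = 1122 ≡ 1, so λ ≡ 18·22 ≡ 42.
  x = λ² - 6 - 6 = 1764 - 12 ≡ 41; y = λ·(6 - 41) - 55 ≡ 9. → (41, 9)
2B = (41, 9).
Finally 4A + 2B:
(42, 5) + (41, 9). λ = (9 - 5)/(41 - 42) ≡ 4/58 mod 59. 58⁻¹ ≡ 58 (mod 59), so λ ≡ 55.
  x = λ² - 42 - 41 = 3025 - 83 ≡ 51; y = λ·(42 - 51) - 5 ≡ 31. → (51, 31)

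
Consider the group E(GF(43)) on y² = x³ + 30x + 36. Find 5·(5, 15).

Write P = (5, 15).
Double-and-add on 5 = (101)₂. Start with P = (5, 15) for the leading 1-bit.
double: tangent at (5, 15): λ = (3·5² + 30)/(2·15) ≡ 19/30. 30⁻¹ ≡ 33 (mod 43) since 30·33 = 990 ≡ 1, so λ ≡ 19·33 ≡ 25.
  x = λ² - 5 - 5 = 625 - 10 ≡ 13; y = λ·(5 - 13) - 15 ≡ 0. → (13, 0)
double: (13, 0) + (13, 0): same x and y₁ ≡ -y₂, so the sum is O.
add P: O + (5, 15) = (5, 15) (identity).

(5, 15)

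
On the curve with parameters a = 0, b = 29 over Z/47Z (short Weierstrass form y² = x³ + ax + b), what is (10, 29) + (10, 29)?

(39, 9)

tangent at (10, 29): λ = (3·10² + 0)/(2·29) ≡ 18/11. 11⁻¹ ≡ 30 (mod 47) since 11·30 = 330 ≡ 1, so λ ≡ 18·30 ≡ 23.
  x = λ² - 10 - 10 = 529 - 20 ≡ 39; y = λ·(10 - 39) - 29 ≡ 9. → (39, 9)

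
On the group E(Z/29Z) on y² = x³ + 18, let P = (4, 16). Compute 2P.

tangent at (4, 16): λ = (3·4² + 0)/(2·16) ≡ 19/3. 3⁻¹ ≡ 10 (mod 29) since 3·10 = 30 ≡ 1, so λ ≡ 19·10 ≡ 16.
  x = λ² - 4 - 4 = 256 - 8 ≡ 16; y = λ·(4 - 16) - 16 ≡ 24. → (16, 24)

(16, 24)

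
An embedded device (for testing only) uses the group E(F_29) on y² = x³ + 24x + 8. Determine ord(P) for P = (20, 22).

2P: tangent at (20, 22): λ = (3·20² + 24)/(2·22) ≡ 6/15. 15⁻¹ ≡ 2 (mod 29), so λ ≡ 6·2 ≡ 12.
  x = λ² - 20 - 20 = 144 - 40 ≡ 17; y = λ·(20 - 17) - 22 ≡ 14. → (17, 14)
3P: (17, 14) + (20, 22). λ = (22 - 14)/(20 - 17) ≡ 8/3 mod 29. 3⁻¹ ≡ 10 (mod 29) since 3·10 = 30 ≡ 1, so λ ≡ 22.
  x = λ² - 17 - 20 = 484 - 37 ≡ 12; y = λ·(17 - 12) - 14 ≡ 9. → (12, 9)
4P: (12, 9) + (20, 22). λ = (22 - 9)/(20 - 12) ≡ 13/8 mod 29. 8⁻¹ ≡ 11 (mod 29), so λ ≡ 27.
  x = λ² - 12 - 20 = 729 - 32 ≡ 1; y = λ·(12 - 1) - 9 ≡ 27. → (1, 27)
5P: (1, 27) + (20, 22). λ = (22 - 27)/(20 - 1) ≡ 24/19 mod 29. 19⁻¹ ≡ 26 (mod 29) since 19·26 = 494 ≡ 1, so λ ≡ 15.
  x = λ² - 1 - 20 = 225 - 21 ≡ 1; y = λ·(1 - 1) - 27 ≡ 2. → (1, 2)
6P: (1, 2) + (20, 22). λ = (22 - 2)/(20 - 1) ≡ 20/19 mod 29. 19⁻¹ ≡ 26 (mod 29), so λ ≡ 27.
  x = λ² - 1 - 20 = 729 - 21 ≡ 12; y = λ·(1 - 12) - 2 ≡ 20. → (12, 20)
7P: (12, 20) + (20, 22). λ = (22 - 20)/(20 - 12) ≡ 2/8 mod 29. 8⁻¹ ≡ 11 (mod 29), so λ ≡ 22.
  x = λ² - 12 - 20 = 484 - 32 ≡ 17; y = λ·(12 - 17) - 20 ≡ 15. → (17, 15)
8P: (17, 15) + (20, 22). λ = (22 - 15)/(20 - 17) ≡ 7/3 mod 29. 3⁻¹ ≡ 10 (mod 29), so λ ≡ 12.
  x = λ² - 17 - 20 = 144 - 37 ≡ 20; y = λ·(17 - 20) - 15 ≡ 7. → (20, 7)
9P: (20, 7) + (20, 22): same x and y₁ ≡ -y₂, so the sum is the point at infinity.
9P = the point at infinity, so the order is 9.

9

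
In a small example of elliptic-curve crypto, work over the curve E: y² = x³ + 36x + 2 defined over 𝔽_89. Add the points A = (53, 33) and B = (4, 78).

(53, 33) + (4, 78). λ = (78 - 33)/(4 - 53) ≡ 45/40 mod 89. 40⁻¹ ≡ 69 (mod 89) since 40·69 = 2760 ≡ 1, so λ ≡ 79.
  x = λ² - 53 - 4 = 6241 - 57 ≡ 43; y = λ·(53 - 43) - 33 ≡ 45. → (43, 45)

(43, 45)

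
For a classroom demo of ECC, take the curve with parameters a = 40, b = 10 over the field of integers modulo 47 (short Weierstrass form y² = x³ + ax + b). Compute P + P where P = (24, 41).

(13, 46)

tangent at (24, 41): λ = (3·24² + 40)/(2·41) ≡ 29/35. 35⁻¹ ≡ 43 (mod 47), so λ ≡ 29·43 ≡ 25.
  x = λ² - 24 - 24 = 625 - 48 ≡ 13; y = λ·(24 - 13) - 41 ≡ 46. → (13, 46)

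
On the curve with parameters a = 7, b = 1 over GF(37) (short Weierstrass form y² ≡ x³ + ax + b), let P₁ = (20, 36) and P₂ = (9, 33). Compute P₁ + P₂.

(20, 36) + (9, 33). λ = (33 - 36)/(9 - 20) ≡ 34/26 mod 37. 26⁻¹ ≡ 10 (mod 37), so λ ≡ 7.
  x = λ² - 20 - 9 = 49 - 29 ≡ 20; y = λ·(20 - 20) - 36 ≡ 1. → (20, 1)

(20, 1)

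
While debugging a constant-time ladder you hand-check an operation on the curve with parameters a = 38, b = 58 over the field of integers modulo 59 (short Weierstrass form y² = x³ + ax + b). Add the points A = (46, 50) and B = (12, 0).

(5, 45)

(46, 50) + (12, 0). λ = (0 - 50)/(12 - 46) ≡ 9/25 mod 59. 25⁻¹ ≡ 26 (mod 59) since 25·26 = 650 ≡ 1, so λ ≡ 57.
  x = λ² - 46 - 12 = 3249 - 58 ≡ 5; y = λ·(46 - 5) - 50 ≡ 45. → (5, 45)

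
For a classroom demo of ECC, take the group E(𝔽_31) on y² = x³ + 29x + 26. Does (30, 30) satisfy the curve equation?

no

y² = 30² ≡ 1; x³ + 29x + 26 = 27896 ≡ 27 (mod 31). 1 ≠ 27.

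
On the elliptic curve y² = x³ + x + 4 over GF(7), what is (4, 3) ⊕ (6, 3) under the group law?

(4, 4)

(4, 3) + (6, 3). λ = (3 - 3)/(6 - 4) ≡ 0/2 mod 7. 2⁻¹ ≡ 4 (mod 7), so λ ≡ 0.
  x = λ² - 4 - 6 = 0 - 10 ≡ 4; y = λ·(4 - 4) - 3 ≡ 4. → (4, 4)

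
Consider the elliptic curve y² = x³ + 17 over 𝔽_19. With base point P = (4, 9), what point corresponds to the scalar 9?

Repeated addition: build up to 9P.
2P: tangent at (4, 9): λ = (3·4² + 0)/(2·9) ≡ 10/18. 18⁻¹ ≡ 18 (mod 19), so λ ≡ 10·18 ≡ 9.
  x = λ² - 4 - 4 = 81 - 8 ≡ 16; y = λ·(4 - 16) - 9 ≡ 16. → (16, 16)
3P: (16, 16) + (4, 9). λ = (9 - 16)/(4 - 16) ≡ 12/7 mod 19. 7⁻¹ ≡ 11 (mod 19), so λ ≡ 18.
  x = λ² - 16 - 4 = 324 - 20 ≡ 0; y = λ·(16 - 0) - 16 ≡ 6. → (0, 6)
4P: (0, 6) + (4, 9). λ = (9 - 6)/(4 - 0) ≡ 3/4 mod 19. 4⁻¹ ≡ 5 (mod 19), so λ ≡ 15.
  x = λ² - 0 - 4 = 225 - 4 ≡ 12; y = λ·(0 - 12) - 6 ≡ 4. → (12, 4)
5P: (12, 4) + (4, 9). λ = (9 - 4)/(4 - 12) ≡ 5/11 mod 19. 11⁻¹ ≡ 7 (mod 19), so λ ≡ 16.
  x = λ² - 12 - 4 = 256 - 16 ≡ 12; y = λ·(12 - 12) - 4 ≡ 15. → (12, 15)
6P: (12, 15) + (4, 9). λ = (9 - 15)/(4 - 12) ≡ 13/11 mod 19. 11⁻¹ ≡ 7 (mod 19) since 11·7 = 77 ≡ 1, so λ ≡ 15.
  x = λ² - 12 - 4 = 225 - 16 ≡ 0; y = λ·(12 - 0) - 15 ≡ 13. → (0, 13)
7P: (0, 13) + (4, 9). λ = (9 - 13)/(4 - 0) ≡ 15/4 mod 19. 4⁻¹ ≡ 5 (mod 19) since 4·5 = 20 ≡ 1, so λ ≡ 18.
  x = λ² - 0 - 4 = 324 - 4 ≡ 16; y = λ·(0 - 16) - 13 ≡ 3. → (16, 3)
8P: (16, 3) + (4, 9). λ = (9 - 3)/(4 - 16) ≡ 6/7 mod 19. 7⁻¹ ≡ 11 (mod 19), so λ ≡ 9.
  x = λ² - 16 - 4 = 81 - 20 ≡ 4; y = λ·(16 - 4) - 3 ≡ 10. → (4, 10)
9P: (4, 10) + (4, 9): same x and y₁ ≡ -y₂, so the sum is 𝒪.

O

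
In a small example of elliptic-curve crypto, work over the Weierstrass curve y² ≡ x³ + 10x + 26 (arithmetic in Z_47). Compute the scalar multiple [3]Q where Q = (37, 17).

(33, 44)

Repeated addition: build up to 3Q.
2Q: tangent at (37, 17): λ = (3·37² + 10)/(2·17) ≡ 28/34. 34⁻¹ ≡ 18 (mod 47) since 34·18 = 612 ≡ 1, so λ ≡ 28·18 ≡ 34.
  x = λ² - 37 - 37 = 1156 - 74 ≡ 1; y = λ·(37 - 1) - 17 ≡ 32. → (1, 32)
3Q: (1, 32) + (37, 17). λ = (17 - 32)/(37 - 1) ≡ 32/36 mod 47. 36⁻¹ ≡ 17 (mod 47), so λ ≡ 27.
  x = λ² - 1 - 37 = 729 - 38 ≡ 33; y = λ·(1 - 33) - 32 ≡ 44. → (33, 44)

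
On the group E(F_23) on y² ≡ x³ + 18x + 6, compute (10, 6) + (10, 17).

O

The two points share x = 10 and their y-coordinates satisfy 6 + 17 ≡ 0 (mod 23), so they are inverses. Their sum is O.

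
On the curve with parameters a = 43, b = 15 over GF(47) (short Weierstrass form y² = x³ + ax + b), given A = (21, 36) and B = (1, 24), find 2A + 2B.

First 2A:
Repeated addition: build up to 2A.
2A: tangent at (21, 36): λ = (3·21² + 43)/(2·36) ≡ 3/25. 25⁻¹ ≡ 32 (mod 47) since 25·32 = 800 ≡ 1, so λ ≡ 3·32 ≡ 2.
  x = λ² - 21 - 21 = 4 - 42 ≡ 9; y = λ·(21 - 9) - 36 ≡ 35. → (9, 35)
2A = (9, 35).
Next 2B:
Repeated addition: build up to 2B.
2B: tangent at (1, 24): λ = (3·1² + 43)/(2·24) ≡ 46/1. 1⁻¹ ≡ 1 (mod 47), so λ ≡ 46·1 ≡ 46.
  x = λ² - 1 - 1 = 2116 - 2 ≡ 46; y = λ·(1 - 46) - 24 ≡ 21. → (46, 21)
2B = (46, 21).
Finally 2A + 2B:
(9, 35) + (46, 21). λ = (21 - 35)/(46 - 9) ≡ 33/37 mod 47. 37⁻¹ ≡ 14 (mod 47), so λ ≡ 39.
  x = λ² - 9 - 46 = 1521 - 55 ≡ 9; y = λ·(9 - 9) - 35 ≡ 12. → (9, 12)

(9, 12)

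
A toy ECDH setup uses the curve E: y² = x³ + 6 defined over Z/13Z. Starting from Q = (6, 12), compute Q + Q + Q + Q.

(2, 12)

Repeated addition: build up to 4Q.
2Q: tangent at (6, 12): λ = (3·6² + 0)/(2·12) ≡ 4/11. 11⁻¹ ≡ 6 (mod 13), so λ ≡ 4·6 ≡ 11.
  x = λ² - 6 - 6 = 121 - 12 ≡ 5; y = λ·(6 - 5) - 12 ≡ 12. → (5, 12)
3Q: (5, 12) + (6, 12). λ = (12 - 12)/(6 - 5) ≡ 0/1 mod 13. 1⁻¹ ≡ 1 (mod 13), so λ ≡ 0.
  x = λ² - 5 - 6 = 0 - 11 ≡ 2; y = λ·(5 - 2) - 12 ≡ 1. → (2, 1)
4Q: (2, 1) + (6, 12). λ = (12 - 1)/(6 - 2) ≡ 11/4 mod 13. 4⁻¹ ≡ 10 (mod 13), so λ ≡ 6.
  x = λ² - 2 - 6 = 36 - 8 ≡ 2; y = λ·(2 - 2) - 1 ≡ 12. → (2, 12)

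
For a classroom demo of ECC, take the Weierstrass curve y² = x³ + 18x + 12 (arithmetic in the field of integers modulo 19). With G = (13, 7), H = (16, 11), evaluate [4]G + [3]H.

First 4G:
Double-and-add on 4 = (100)₂. Start with G = (13, 7) for the leading 1-bit.
double: tangent at (13, 7): λ = (3·13² + 18)/(2·7) ≡ 12/14. 14⁻¹ ≡ 15 (mod 19) since 14·15 = 210 ≡ 1, so λ ≡ 12·15 ≡ 9.
  x = λ² - 13 - 13 = 81 - 26 ≡ 17; y = λ·(13 - 17) - 7 ≡ 14. → (17, 14)
double: tangent at (17, 14): λ = (3·17² + 18)/(2·14) ≡ 11/9. 9⁻¹ ≡ 17 (mod 19) since 9·17 = 153 ≡ 1, so λ ≡ 11·17 ≡ 16.
  x = λ² - 17 - 17 = 256 - 34 ≡ 13; y = λ·(17 - 13) - 14 ≡ 12. → (13, 12)
4G = (13, 12).
Next 3H:
Repeated addition: build up to 3H.
2H: tangent at (16, 11): λ = (3·16² + 18)/(2·11) ≡ 7/3. 3⁻¹ ≡ 13 (mod 19) since 3·13 = 39 ≡ 1, so λ ≡ 7·13 ≡ 15.
  x = λ² - 16 - 16 = 225 - 32 ≡ 3; y = λ·(16 - 3) - 11 ≡ 13. → (3, 13)
3H: (3, 13) + (16, 11). λ = (11 - 13)/(16 - 3) ≡ 17/13 mod 19. 13⁻¹ ≡ 3 (mod 19) since 13·3 = 39 ≡ 1, so λ ≡ 13.
  x = λ² - 3 - 16 = 169 - 19 ≡ 17; y = λ·(3 - 17) - 13 ≡ 14. → (17, 14)
3H = (17, 14).
Finally 4G + 3H:
(13, 12) + (17, 14). λ = (14 - 12)/(17 - 13) ≡ 2/4 mod 19. 4⁻¹ ≡ 5 (mod 19) since 4·5 = 20 ≡ 1, so λ ≡ 10.
  x = λ² - 13 - 17 = 100 - 30 ≡ 13; y = λ·(13 - 13) - 12 ≡ 7. → (13, 7)

(13, 7)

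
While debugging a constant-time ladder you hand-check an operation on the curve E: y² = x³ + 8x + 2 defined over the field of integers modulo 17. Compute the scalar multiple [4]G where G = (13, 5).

(0, 6)

Double-and-add on 4 = (100)₂. Start with G = (13, 5) for the leading 1-bit.
double: tangent at (13, 5): λ = (3·13² + 8)/(2·5) ≡ 5/10. 10⁻¹ ≡ 12 (mod 17), so λ ≡ 5·12 ≡ 9.
  x = λ² - 13 - 13 = 81 - 26 ≡ 4; y = λ·(13 - 4) - 5 ≡ 8. → (4, 8)
double: tangent at (4, 8): λ = (3·4² + 8)/(2·8) ≡ 5/16. 16⁻¹ ≡ 16 (mod 17) since 16·16 = 256 ≡ 1, so λ ≡ 5·16 ≡ 12.
  x = λ² - 4 - 4 = 144 - 8 ≡ 0; y = λ·(4 - 0) - 8 ≡ 6. → (0, 6)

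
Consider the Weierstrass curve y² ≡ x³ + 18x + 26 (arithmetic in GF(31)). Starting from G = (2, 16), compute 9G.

Double-and-add on 9 = (1001)₂. Start with G = (2, 16) for the leading 1-bit.
double: tangent at (2, 16): λ = (3·2² + 18)/(2·16) ≡ 30/1. 1⁻¹ ≡ 1 (mod 31), so λ ≡ 30·1 ≡ 30.
  x = λ² - 2 - 2 = 900 - 4 ≡ 28; y = λ·(2 - 28) - 16 ≡ 10. → (28, 10)
double: tangent at (28, 10): λ = (3·28² + 18)/(2·10) ≡ 14/20. 20⁻¹ ≡ 14 (mod 31), so λ ≡ 14·14 ≡ 10.
  x = λ² - 28 - 28 = 100 - 56 ≡ 13; y = λ·(28 - 13) - 10 ≡ 16. → (13, 16)
double: tangent at (13, 16): λ = (3·13² + 18)/(2·16) ≡ 29/1. 1⁻¹ ≡ 1 (mod 31), so λ ≡ 29·1 ≡ 29.
  x = λ² - 13 - 13 = 841 - 26 ≡ 9; y = λ·(13 - 9) - 16 ≡ 7. → (9, 7)
add G: (9, 7) + (2, 16). λ = (16 - 7)/(2 - 9) ≡ 9/24 mod 31. 24⁻¹ ≡ 22 (mod 31), so λ ≡ 12.
  x = λ² - 9 - 2 = 144 - 11 ≡ 9; y = λ·(9 - 9) - 7 ≡ 24. → (9, 24)

(9, 24)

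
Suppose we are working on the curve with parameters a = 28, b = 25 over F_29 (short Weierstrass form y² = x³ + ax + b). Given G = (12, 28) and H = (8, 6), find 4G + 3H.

First 4G:
Double-and-add on 4 = (100)₂. Start with G = (12, 28) for the leading 1-bit.
double: tangent at (12, 28): λ = (3·12² + 28)/(2·28) ≡ 25/27. 27⁻¹ ≡ 14 (mod 29), so λ ≡ 25·14 ≡ 2.
  x = λ² - 12 - 12 = 4 - 24 ≡ 9; y = λ·(12 - 9) - 28 ≡ 7. → (9, 7)
double: tangent at (9, 7): λ = (3·9² + 28)/(2·7) ≡ 10/14. 14⁻¹ ≡ 27 (mod 29) since 14·27 = 378 ≡ 1, so λ ≡ 10·27 ≡ 9.
  x = λ² - 9 - 9 = 81 - 18 ≡ 5; y = λ·(9 - 5) - 7 ≡ 0. → (5, 0)
4G = (5, 0).
Next 3H:
Repeated addition: build up to 3H.
2H: tangent at (8, 6): λ = (3·8² + 28)/(2·6) ≡ 17/12. 12⁻¹ ≡ 17 (mod 29), so λ ≡ 17·17 ≡ 28.
  x = λ² - 8 - 8 = 784 - 16 ≡ 14; y = λ·(8 - 14) - 6 ≡ 0. → (14, 0)
3H: (14, 0) + (8, 6). λ = (6 - 0)/(8 - 14) ≡ 6/23 mod 29. 23⁻¹ ≡ 24 (mod 29), so λ ≡ 28.
  x = λ² - 14 - 8 = 784 - 22 ≡ 8; y = λ·(14 - 8) - 0 ≡ 23. → (8, 23)
3H = (8, 23).
Finally 4G + 3H:
(5, 0) + (8, 23). λ = (23 - 0)/(8 - 5) ≡ 23/3 mod 29. 3⁻¹ ≡ 10 (mod 29), so λ ≡ 27.
  x = λ² - 5 - 8 = 729 - 13 ≡ 20; y = λ·(5 - 20) - 0 ≡ 1. → (20, 1)

(20, 1)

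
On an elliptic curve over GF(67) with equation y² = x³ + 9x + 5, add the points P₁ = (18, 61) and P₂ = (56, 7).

(18, 61) + (56, 7). λ = (7 - 61)/(56 - 18) ≡ 13/38 mod 67. 38⁻¹ ≡ 30 (mod 67) since 38·30 = 1140 ≡ 1, so λ ≡ 55.
  x = λ² - 18 - 56 = 3025 - 74 ≡ 3; y = λ·(18 - 3) - 61 ≡ 27. → (3, 27)

(3, 27)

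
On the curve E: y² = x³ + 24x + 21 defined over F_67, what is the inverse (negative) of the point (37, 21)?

-(37, 21) = (37, -21 mod 67) = (37, 46).

(37, 46)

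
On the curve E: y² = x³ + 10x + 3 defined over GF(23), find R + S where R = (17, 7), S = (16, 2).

(17, 7) + (16, 2). λ = (2 - 7)/(16 - 17) ≡ 18/22 mod 23. 22⁻¹ ≡ 22 (mod 23), so λ ≡ 5.
  x = λ² - 17 - 16 = 25 - 33 ≡ 15; y = λ·(17 - 15) - 7 ≡ 3. → (15, 3)

(15, 3)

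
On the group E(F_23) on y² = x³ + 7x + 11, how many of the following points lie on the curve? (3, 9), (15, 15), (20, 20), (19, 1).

(3, 9): 9² ≡ 12, rhs ≡ 13 → off.
(15, 15): 15² ≡ 18, rhs ≡ 18 → on.
(20, 20): 20² ≡ 9, rhs ≡ 9 → on.
(19, 1): 1² ≡ 1, rhs ≡ 11 → off.

2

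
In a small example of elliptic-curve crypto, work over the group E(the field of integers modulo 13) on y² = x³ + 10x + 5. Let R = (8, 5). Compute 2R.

tangent at (8, 5): λ = (3·8² + 10)/(2·5) ≡ 7/10. 10⁻¹ ≡ 4 (mod 13), so λ ≡ 7·4 ≡ 2.
  x = λ² - 8 - 8 = 4 - 16 ≡ 1; y = λ·(8 - 1) - 5 ≡ 9. → (1, 9)

(1, 9)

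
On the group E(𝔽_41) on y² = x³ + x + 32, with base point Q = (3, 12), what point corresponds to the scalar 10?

Repeated addition: build up to 10Q.
2Q: tangent at (3, 12): λ = (3·3² + 1)/(2·12) ≡ 28/24. 24⁻¹ ≡ 12 (mod 41), so λ ≡ 28·12 ≡ 8.
  x = λ² - 3 - 3 = 64 - 6 ≡ 17; y = λ·(3 - 17) - 12 ≡ 40. → (17, 40)
3Q: (17, 40) + (3, 12). λ = (12 - 40)/(3 - 17) ≡ 13/27 mod 41. 27⁻¹ ≡ 38 (mod 41), so λ ≡ 2.
  x = λ² - 17 - 3 = 4 - 20 ≡ 25; y = λ·(17 - 25) - 40 ≡ 26. → (25, 26)
4Q: (25, 26) + (3, 12). λ = (12 - 26)/(3 - 25) ≡ 27/19 mod 41. 19⁻¹ ≡ 13 (mod 41), so λ ≡ 23.
  x = λ² - 25 - 3 = 529 - 28 ≡ 9; y = λ·(25 - 9) - 26 ≡ 14. → (9, 14)
5Q: (9, 14) + (3, 12). λ = (12 - 14)/(3 - 9) ≡ 39/35 mod 41. 35⁻¹ ≡ 34 (mod 41) since 35·34 = 1190 ≡ 1, so λ ≡ 14.
  x = λ² - 9 - 3 = 196 - 12 ≡ 20; y = λ·(9 - 20) - 14 ≡ 37. → (20, 37)
6Q: (20, 37) + (3, 12). λ = (12 - 37)/(3 - 20) ≡ 16/24 mod 41. 24⁻¹ ≡ 12 (mod 41), so λ ≡ 28.
  x = λ² - 20 - 3 = 784 - 23 ≡ 23; y = λ·(20 - 23) - 37 ≡ 2. → (23, 2)
7Q: (23, 2) + (3, 12). λ = (12 - 2)/(3 - 23) ≡ 10/21 mod 41. 21⁻¹ ≡ 2 (mod 41), so λ ≡ 20.
  x = λ² - 23 - 3 = 400 - 26 ≡ 5; y = λ·(23 - 5) - 2 ≡ 30. → (5, 30)
8Q: (5, 30) + (3, 12). λ = (12 - 30)/(3 - 5) ≡ 23/39 mod 41. 39⁻¹ ≡ 20 (mod 41), so λ ≡ 9.
  x = λ² - 5 - 3 = 81 - 8 ≡ 32; y = λ·(5 - 32) - 30 ≡ 14. → (32, 14)
9Q: (32, 14) + (3, 12). λ = (12 - 14)/(3 - 32) ≡ 39/12 mod 41. 12⁻¹ ≡ 24 (mod 41) since 12·24 = 288 ≡ 1, so λ ≡ 34.
  x = λ² - 32 - 3 = 1156 - 35 ≡ 14; y = λ·(32 - 14) - 14 ≡ 24. → (14, 24)
10Q: (14, 24) + (3, 12). λ = (12 - 24)/(3 - 14) ≡ 29/30 mod 41. 30⁻¹ ≡ 26 (mod 41), so λ ≡ 16.
  x = λ² - 14 - 3 = 256 - 17 ≡ 34; y = λ·(14 - 34) - 24 ≡ 25. → (34, 25)

(34, 25)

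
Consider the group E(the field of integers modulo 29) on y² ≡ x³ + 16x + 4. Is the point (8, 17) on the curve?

y² = 17² ≡ 28; x³ + 16x + 4 = 644 ≡ 6 (mod 29). 28 ≠ 6.

no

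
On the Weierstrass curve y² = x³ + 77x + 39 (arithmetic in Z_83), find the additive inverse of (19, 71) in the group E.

(19, 12)

-(19, 71) = (19, -71 mod 83) = (19, 12).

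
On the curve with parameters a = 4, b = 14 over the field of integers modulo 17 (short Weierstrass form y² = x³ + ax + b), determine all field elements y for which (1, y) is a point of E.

6, 11

x³ + 4x + 14 = 19 ≡ 2 (mod 17).
Square roots of 2 mod 17: 6 and 11 (since 6² = 36 ≡ 2).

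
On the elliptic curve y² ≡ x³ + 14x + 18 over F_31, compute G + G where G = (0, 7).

(1, 23)

tangent at (0, 7): λ = (3·0² + 14)/(2·7) ≡ 14/14. 14⁻¹ ≡ 20 (mod 31) since 14·20 = 280 ≡ 1, so λ ≡ 14·20 ≡ 1.
  x = λ² - 0 - 0 = 1 - 0 ≡ 1; y = λ·(0 - 1) - 7 ≡ 23. → (1, 23)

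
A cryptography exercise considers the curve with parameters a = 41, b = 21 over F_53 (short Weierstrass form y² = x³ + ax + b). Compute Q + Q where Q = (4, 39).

tangent at (4, 39): λ = (3·4² + 41)/(2·39) ≡ 36/25. 25⁻¹ ≡ 17 (mod 53), so λ ≡ 36·17 ≡ 29.
  x = λ² - 4 - 4 = 841 - 8 ≡ 38; y = λ·(4 - 38) - 39 ≡ 35. → (38, 35)

(38, 35)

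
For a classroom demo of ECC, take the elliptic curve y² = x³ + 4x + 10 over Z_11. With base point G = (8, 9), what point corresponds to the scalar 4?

Double-and-add on 4 = (100)₂. Start with G = (8, 9) for the leading 1-bit.
double: tangent at (8, 9): λ = (3·8² + 4)/(2·9) ≡ 9/7. 7⁻¹ ≡ 8 (mod 11), so λ ≡ 9·8 ≡ 6.
  x = λ² - 8 - 8 = 36 - 16 ≡ 9; y = λ·(8 - 9) - 9 ≡ 7. → (9, 7)
double: tangent at (9, 7): λ = (3·9² + 4)/(2·7) ≡ 5/3. 3⁻¹ ≡ 4 (mod 11), so λ ≡ 5·4 ≡ 9.
  x = λ² - 9 - 9 = 81 - 18 ≡ 8; y = λ·(9 - 8) - 7 ≡ 2. → (8, 2)

(8, 2)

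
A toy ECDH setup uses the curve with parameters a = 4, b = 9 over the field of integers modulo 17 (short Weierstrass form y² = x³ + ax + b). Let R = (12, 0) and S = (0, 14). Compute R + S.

(4, 2)

(12, 0) + (0, 14). λ = (14 - 0)/(0 - 12) ≡ 14/5 mod 17. 5⁻¹ ≡ 7 (mod 17), so λ ≡ 13.
  x = λ² - 12 - 0 = 169 - 12 ≡ 4; y = λ·(12 - 4) - 0 ≡ 2. → (4, 2)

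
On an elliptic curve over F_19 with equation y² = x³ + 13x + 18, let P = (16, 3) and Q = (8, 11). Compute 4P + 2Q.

(18, 17)

First 4P:
Double-and-add on 4 = (100)₂. Start with P = (16, 3) for the leading 1-bit.
double: tangent at (16, 3): λ = (3·16² + 13)/(2·3) ≡ 2/6. 6⁻¹ ≡ 16 (mod 19) since 6·16 = 96 ≡ 1, so λ ≡ 2·16 ≡ 13.
  x = λ² - 16 - 16 = 169 - 32 ≡ 4; y = λ·(16 - 4) - 3 ≡ 1. → (4, 1)
double: tangent at (4, 1): λ = (3·4² + 13)/(2·1) ≡ 4/2. 2⁻¹ ≡ 10 (mod 19) since 2·10 = 20 ≡ 1, so λ ≡ 4·10 ≡ 2.
  x = λ² - 4 - 4 = 4 - 8 ≡ 15; y = λ·(4 - 15) - 1 ≡ 15. → (15, 15)
4P = (15, 15).
Next 2Q:
Repeated addition: build up to 2Q.
2Q: tangent at (8, 11): λ = (3·8² + 13)/(2·11) ≡ 15/3. 3⁻¹ ≡ 13 (mod 19), so λ ≡ 15·13 ≡ 5.
  x = λ² - 8 - 8 = 25 - 16 ≡ 9; y = λ·(8 - 9) - 11 ≡ 3. → (9, 3)
2Q = (9, 3).
Finally 4P + 2Q:
(15, 15) + (9, 3). λ = (3 - 15)/(9 - 15) ≡ 7/13 mod 19. 13⁻¹ ≡ 3 (mod 19), so λ ≡ 2.
  x = λ² - 15 - 9 = 4 - 24 ≡ 18; y = λ·(15 - 18) - 15 ≡ 17. → (18, 17)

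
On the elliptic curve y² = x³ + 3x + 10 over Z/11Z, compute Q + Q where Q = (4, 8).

tangent at (4, 8): λ = (3·4² + 3)/(2·8) ≡ 7/5. 5⁻¹ ≡ 9 (mod 11) since 5·9 = 45 ≡ 1, so λ ≡ 7·9 ≡ 8.
  x = λ² - 4 - 4 = 64 - 8 ≡ 1; y = λ·(4 - 1) - 8 ≡ 5. → (1, 5)

(1, 5)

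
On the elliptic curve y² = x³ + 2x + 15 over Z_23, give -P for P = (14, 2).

(14, 21)

-(14, 2) = (14, -2 mod 23) = (14, 21).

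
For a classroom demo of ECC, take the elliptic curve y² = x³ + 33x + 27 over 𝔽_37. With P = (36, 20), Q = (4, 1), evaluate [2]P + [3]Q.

(23, 15)

First 2P:
Repeated addition: build up to 2P.
2P: tangent at (36, 20): λ = (3·36² + 33)/(2·20) ≡ 36/3. 3⁻¹ ≡ 25 (mod 37) since 3·25 = 75 ≡ 1, so λ ≡ 36·25 ≡ 12.
  x = λ² - 36 - 36 = 144 - 72 ≡ 35; y = λ·(36 - 35) - 20 ≡ 29. → (35, 29)
2P = (35, 29).
Next 3Q:
Repeated addition: build up to 3Q.
2Q: tangent at (4, 1): λ = (3·4² + 33)/(2·1) ≡ 7/2. 2⁻¹ ≡ 19 (mod 37), so λ ≡ 7·19 ≡ 22.
  x = λ² - 4 - 4 = 484 - 8 ≡ 32; y = λ·(4 - 32) - 1 ≡ 12. → (32, 12)
3Q: (32, 12) + (4, 1). λ = (1 - 12)/(4 - 32) ≡ 26/9 mod 37. 9⁻¹ ≡ 33 (mod 37) since 9·33 = 297 ≡ 1, so λ ≡ 7.
  x = λ² - 32 - 4 = 49 - 36 ≡ 13; y = λ·(32 - 13) - 12 ≡ 10. → (13, 10)
3Q = (13, 10).
Finally 2P + 3Q:
(35, 29) + (13, 10). λ = (10 - 29)/(13 - 35) ≡ 18/15 mod 37. 15⁻¹ ≡ 5 (mod 37) since 15·5 = 75 ≡ 1, so λ ≡ 16.
  x = λ² - 35 - 13 = 256 - 48 ≡ 23; y = λ·(35 - 23) - 29 ≡ 15. → (23, 15)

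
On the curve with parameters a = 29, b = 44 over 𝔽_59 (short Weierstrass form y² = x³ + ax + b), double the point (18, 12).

tangent at (18, 12): λ = (3·18² + 29)/(2·12) ≡ 57/24. 24⁻¹ ≡ 32 (mod 59), so λ ≡ 57·32 ≡ 54.
  x = λ² - 18 - 18 = 2916 - 36 ≡ 48; y = λ·(18 - 48) - 12 ≡ 20. → (48, 20)

(48, 20)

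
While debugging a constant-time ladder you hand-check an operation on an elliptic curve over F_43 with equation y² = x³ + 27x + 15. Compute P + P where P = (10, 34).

(15, 21)

tangent at (10, 34): λ = (3·10² + 27)/(2·34) ≡ 26/25. 25⁻¹ ≡ 31 (mod 43), so λ ≡ 26·31 ≡ 32.
  x = λ² - 10 - 10 = 1024 - 20 ≡ 15; y = λ·(10 - 15) - 34 ≡ 21. → (15, 21)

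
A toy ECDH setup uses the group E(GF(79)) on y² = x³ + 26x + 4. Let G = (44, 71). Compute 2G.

(36, 14)

tangent at (44, 71): λ = (3·44² + 26)/(2·71) ≡ 67/63. 63⁻¹ ≡ 74 (mod 79) since 63·74 = 4662 ≡ 1, so λ ≡ 67·74 ≡ 60.
  x = λ² - 44 - 44 = 3600 - 88 ≡ 36; y = λ·(44 - 36) - 71 ≡ 14. → (36, 14)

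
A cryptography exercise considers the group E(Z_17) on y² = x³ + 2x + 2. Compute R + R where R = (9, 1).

tangent at (9, 1): λ = (3·9² + 2)/(2·1) ≡ 7/2. 2⁻¹ ≡ 9 (mod 17) since 2·9 = 18 ≡ 1, so λ ≡ 7·9 ≡ 12.
  x = λ² - 9 - 9 = 144 - 18 ≡ 7; y = λ·(9 - 7) - 1 ≡ 6. → (7, 6)

(7, 6)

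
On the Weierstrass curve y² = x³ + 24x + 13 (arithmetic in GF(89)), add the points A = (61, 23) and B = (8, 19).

(61, 23) + (8, 19). λ = (19 - 23)/(8 - 61) ≡ 85/36 mod 89. 36⁻¹ ≡ 47 (mod 89) since 36·47 = 1692 ≡ 1, so λ ≡ 79.
  x = λ² - 61 - 8 = 6241 - 69 ≡ 31; y = λ·(61 - 31) - 23 ≡ 33. → (31, 33)

(31, 33)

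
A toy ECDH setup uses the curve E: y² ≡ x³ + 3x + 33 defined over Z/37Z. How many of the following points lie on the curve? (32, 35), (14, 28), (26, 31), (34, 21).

3

(32, 35): 35² ≡ 4, rhs ≡ 4 → on.
(14, 28): 28² ≡ 7, rhs ≡ 7 → on.
(26, 31): 31² ≡ 36, rhs ≡ 1 → off.
(34, 21): 21² ≡ 34, rhs ≡ 34 → on.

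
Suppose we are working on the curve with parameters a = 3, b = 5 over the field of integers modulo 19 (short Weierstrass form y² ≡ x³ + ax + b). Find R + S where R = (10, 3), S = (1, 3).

(8, 16)

(10, 3) + (1, 3). λ = (3 - 3)/(1 - 10) ≡ 0/10 mod 19. 10⁻¹ ≡ 2 (mod 19) since 10·2 = 20 ≡ 1, so λ ≡ 0.
  x = λ² - 10 - 1 = 0 - 11 ≡ 8; y = λ·(10 - 8) - 3 ≡ 16. → (8, 16)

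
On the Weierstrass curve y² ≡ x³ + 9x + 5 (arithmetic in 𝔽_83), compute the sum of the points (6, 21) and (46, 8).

(6, 21) + (46, 8). λ = (8 - 21)/(46 - 6) ≡ 70/40 mod 83. 40⁻¹ ≡ 27 (mod 83) since 40·27 = 1080 ≡ 1, so λ ≡ 64.
  x = λ² - 6 - 46 = 4096 - 52 ≡ 60; y = λ·(6 - 60) - 21 ≡ 9. → (60, 9)

(60, 9)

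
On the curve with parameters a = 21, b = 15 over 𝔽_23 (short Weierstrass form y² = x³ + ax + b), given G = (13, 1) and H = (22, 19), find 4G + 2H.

First 4G:
Repeated addition: build up to 4G.
2G: tangent at (13, 1): λ = (3·13² + 21)/(2·1) ≡ 22/2. 2⁻¹ ≡ 12 (mod 23) since 2·12 = 24 ≡ 1, so λ ≡ 22·12 ≡ 11.
  x = λ² - 13 - 13 = 121 - 26 ≡ 3; y = λ·(13 - 3) - 1 ≡ 17. → (3, 17)
3G: (3, 17) + (13, 1). λ = (1 - 17)/(13 - 3) ≡ 7/10 mod 23. 10⁻¹ ≡ 7 (mod 23), so λ ≡ 3.
  x = λ² - 3 - 13 = 9 - 16 ≡ 16; y = λ·(3 - 16) - 17 ≡ 13. → (16, 13)
4G: (16, 13) + (13, 1). λ = (1 - 13)/(13 - 16) ≡ 11/20 mod 23. 20⁻¹ ≡ 15 (mod 23) since 20·15 = 300 ≡ 1, so λ ≡ 4.
  x = λ² - 16 - 13 = 16 - 29 ≡ 10; y = λ·(16 - 10) - 13 ≡ 11. → (10, 11)
4G = (10, 11).
Next 2H:
Repeated addition: build up to 2H.
2H: tangent at (22, 19): λ = (3·22² + 21)/(2·19) ≡ 1/15. 15⁻¹ ≡ 20 (mod 23) since 15·20 = 300 ≡ 1, so λ ≡ 1·20 ≡ 20.
  x = λ² - 22 - 22 = 400 - 44 ≡ 11; y = λ·(22 - 11) - 19 ≡ 17. → (11, 17)
2H = (11, 17).
Finally 4G + 2H:
(10, 11) + (11, 17). λ = (17 - 11)/(11 - 10) ≡ 6/1 mod 23. 1⁻¹ ≡ 1 (mod 23) since 1·1 = 1 ≡ 1, so λ ≡ 6.
  x = λ² - 10 - 11 = 36 - 21 ≡ 15; y = λ·(10 - 15) - 11 ≡ 5. → (15, 5)

(15, 5)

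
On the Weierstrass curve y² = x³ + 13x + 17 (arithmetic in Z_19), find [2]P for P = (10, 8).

(8, 5)

tangent at (10, 8): λ = (3·10² + 13)/(2·8) ≡ 9/16. 16⁻¹ ≡ 6 (mod 19), so λ ≡ 9·6 ≡ 16.
  x = λ² - 10 - 10 = 256 - 20 ≡ 8; y = λ·(10 - 8) - 8 ≡ 5. → (8, 5)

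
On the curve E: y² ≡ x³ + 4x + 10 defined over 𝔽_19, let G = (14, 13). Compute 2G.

(16, 16)

tangent at (14, 13): λ = (3·14² + 4)/(2·13) ≡ 3/7. 7⁻¹ ≡ 11 (mod 19) since 7·11 = 77 ≡ 1, so λ ≡ 3·11 ≡ 14.
  x = λ² - 14 - 14 = 196 - 28 ≡ 16; y = λ·(14 - 16) - 13 ≡ 16. → (16, 16)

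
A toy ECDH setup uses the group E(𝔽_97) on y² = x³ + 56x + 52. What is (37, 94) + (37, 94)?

(14, 66)

tangent at (37, 94): λ = (3·37² + 56)/(2·94) ≡ 89/91. 91⁻¹ ≡ 16 (mod 97), so λ ≡ 89·16 ≡ 66.
  x = λ² - 37 - 37 = 4356 - 74 ≡ 14; y = λ·(37 - 14) - 94 ≡ 66. → (14, 66)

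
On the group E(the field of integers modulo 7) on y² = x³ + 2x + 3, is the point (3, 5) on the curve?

y² = 5² ≡ 4; x³ + 2x + 3 = 36 ≡ 1 (mod 7). 4 ≠ 1.

no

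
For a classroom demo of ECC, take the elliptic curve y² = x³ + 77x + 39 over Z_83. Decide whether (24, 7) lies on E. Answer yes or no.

y² = 7² ≡ 49; x³ + 77x + 39 = 15711 ≡ 24 (mod 83). 49 ≠ 24.

no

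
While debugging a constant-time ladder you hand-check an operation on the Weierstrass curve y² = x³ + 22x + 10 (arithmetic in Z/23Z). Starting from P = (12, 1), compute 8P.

Double-and-add on 8 = (1000)₂. Start with P = (12, 1) for the leading 1-bit.
double: tangent at (12, 1): λ = (3·12² + 22)/(2·1) ≡ 17/2. 2⁻¹ ≡ 12 (mod 23), so λ ≡ 17·12 ≡ 20.
  x = λ² - 12 - 12 = 400 - 24 ≡ 8; y = λ·(12 - 8) - 1 ≡ 10. → (8, 10)
double: tangent at (8, 10): λ = (3·8² + 22)/(2·10) ≡ 7/20. 20⁻¹ ≡ 15 (mod 23), so λ ≡ 7·15 ≡ 13.
  x = λ² - 8 - 8 = 169 - 16 ≡ 15; y = λ·(8 - 15) - 10 ≡ 14. → (15, 14)
double: tangent at (15, 14): λ = (3·15² + 22)/(2·14) ≡ 7/5. 5⁻¹ ≡ 14 (mod 23), so λ ≡ 7·14 ≡ 6.
  x = λ² - 15 - 15 = 36 - 30 ≡ 6; y = λ·(15 - 6) - 14 ≡ 17. → (6, 17)

(6, 17)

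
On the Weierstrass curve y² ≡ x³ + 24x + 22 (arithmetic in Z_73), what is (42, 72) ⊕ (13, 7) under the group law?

(12, 33)

(42, 72) + (13, 7). λ = (7 - 72)/(13 - 42) ≡ 8/44 mod 73. 44⁻¹ ≡ 5 (mod 73), so λ ≡ 40.
  x = λ² - 42 - 13 = 1600 - 55 ≡ 12; y = λ·(42 - 12) - 72 ≡ 33. → (12, 33)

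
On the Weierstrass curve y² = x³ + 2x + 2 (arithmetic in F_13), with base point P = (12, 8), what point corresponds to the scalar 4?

(12, 8)

Repeated addition: build up to 4P.
2P: tangent at (12, 8): λ = (3·12² + 2)/(2·8) ≡ 5/3. 3⁻¹ ≡ 9 (mod 13), so λ ≡ 5·9 ≡ 6.
  x = λ² - 12 - 12 = 36 - 24 ≡ 12; y = λ·(12 - 12) - 8 ≡ 5. → (12, 5)
3P: (12, 5) + (12, 8): same x and y₁ ≡ -y₂, so the sum is the point at infinity.
4P: the point at infinity + (12, 8) = (12, 8) (identity).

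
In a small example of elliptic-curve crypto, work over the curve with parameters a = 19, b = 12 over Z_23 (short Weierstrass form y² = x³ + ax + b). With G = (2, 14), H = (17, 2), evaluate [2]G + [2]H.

(1, 20)

First 2G:
Repeated addition: build up to 2G.
2G: tangent at (2, 14): λ = (3·2² + 19)/(2·14) ≡ 8/5. 5⁻¹ ≡ 14 (mod 23), so λ ≡ 8·14 ≡ 20.
  x = λ² - 2 - 2 = 400 - 4 ≡ 5; y = λ·(2 - 5) - 14 ≡ 18. → (5, 18)
2G = (5, 18).
Next 2H:
Repeated addition: build up to 2H.
2H: tangent at (17, 2): λ = (3·17² + 19)/(2·2) ≡ 12/4. 4⁻¹ ≡ 6 (mod 23) since 4·6 = 24 ≡ 1, so λ ≡ 12·6 ≡ 3.
  x = λ² - 17 - 17 = 9 - 34 ≡ 21; y = λ·(17 - 21) - 2 ≡ 9. → (21, 9)
2H = (21, 9).
Finally 2G + 2H:
(5, 18) + (21, 9). λ = (9 - 18)/(21 - 5) ≡ 14/16 mod 23. 16⁻¹ ≡ 13 (mod 23), so λ ≡ 21.
  x = λ² - 5 - 21 = 441 - 26 ≡ 1; y = λ·(5 - 1) - 18 ≡ 20. → (1, 20)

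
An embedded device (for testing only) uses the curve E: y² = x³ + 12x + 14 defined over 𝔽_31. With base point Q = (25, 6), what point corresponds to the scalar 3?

Repeated addition: build up to 3Q.
2Q: tangent at (25, 6): λ = (3·25² + 12)/(2·6) ≡ 27/12. 12⁻¹ ≡ 13 (mod 31), so λ ≡ 27·13 ≡ 10.
  x = λ² - 25 - 25 = 100 - 50 ≡ 19; y = λ·(25 - 19) - 6 ≡ 23. → (19, 23)
3Q: (19, 23) + (25, 6). λ = (6 - 23)/(25 - 19) ≡ 14/6 mod 31. 6⁻¹ ≡ 26 (mod 31) since 6·26 = 156 ≡ 1, so λ ≡ 23.
  x = λ² - 19 - 25 = 529 - 44 ≡ 20; y = λ·(19 - 20) - 23 ≡ 16. → (20, 16)

(20, 16)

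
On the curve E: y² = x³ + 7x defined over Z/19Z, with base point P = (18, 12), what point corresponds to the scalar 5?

(8, 13)

Double-and-add on 5 = (101)₂. Start with P = (18, 12) for the leading 1-bit.
double: tangent at (18, 12): λ = (3·18² + 7)/(2·12) ≡ 10/5. 5⁻¹ ≡ 4 (mod 19), so λ ≡ 10·4 ≡ 2.
  x = λ² - 18 - 18 = 4 - 36 ≡ 6; y = λ·(18 - 6) - 12 ≡ 12. → (6, 12)
double: tangent at (6, 12): λ = (3·6² + 7)/(2·12) ≡ 1/5. 5⁻¹ ≡ 4 (mod 19), so λ ≡ 1·4 ≡ 4.
  x = λ² - 6 - 6 = 16 - 12 ≡ 4; y = λ·(6 - 4) - 12 ≡ 15. → (4, 15)
add P: (4, 15) + (18, 12). λ = (12 - 15)/(18 - 4) ≡ 16/14 mod 19. 14⁻¹ ≡ 15 (mod 19) since 14·15 = 210 ≡ 1, so λ ≡ 12.
  x = λ² - 4 - 18 = 144 - 22 ≡ 8; y = λ·(4 - 8) - 15 ≡ 13. → (8, 13)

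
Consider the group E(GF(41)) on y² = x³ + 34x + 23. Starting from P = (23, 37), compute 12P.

Repeated addition: build up to 12P.
2P: tangent at (23, 37): λ = (3·23² + 34)/(2·37) ≡ 22/33. 33⁻¹ ≡ 5 (mod 41), so λ ≡ 22·5 ≡ 28.
  x = λ² - 23 - 23 = 784 - 46 ≡ 0; y = λ·(23 - 0) - 37 ≡ 33. → (0, 33)
3P: (0, 33) + (23, 37). λ = (37 - 33)/(23 - 0) ≡ 4/23 mod 41. 23⁻¹ ≡ 25 (mod 41) since 23·25 = 575 ≡ 1, so λ ≡ 18.
  x = λ² - 0 - 23 = 324 - 23 ≡ 14; y = λ·(0 - 14) - 33 ≡ 2. → (14, 2)
4P: (14, 2) + (23, 37). λ = (37 - 2)/(23 - 14) ≡ 35/9 mod 41. 9⁻¹ ≡ 32 (mod 41) since 9·32 = 288 ≡ 1, so λ ≡ 13.
  x = λ² - 14 - 23 = 169 - 37 ≡ 9; y = λ·(14 - 9) - 2 ≡ 22. → (9, 22)
5P: (9, 22) + (23, 37). λ = (37 - 22)/(23 - 9) ≡ 15/14 mod 41. 14⁻¹ ≡ 3 (mod 41), so λ ≡ 4.
  x = λ² - 9 - 23 = 16 - 32 ≡ 25; y = λ·(9 - 25) - 22 ≡ 37. → (25, 37)
6P: (25, 37) + (23, 37). λ = (37 - 37)/(23 - 25) ≡ 0/39 mod 41. 39⁻¹ ≡ 20 (mod 41) since 39·20 = 780 ≡ 1, so λ ≡ 0.
  x = λ² - 25 - 23 = 0 - 48 ≡ 34; y = λ·(25 - 34) - 37 ≡ 4. → (34, 4)
7P: (34, 4) + (23, 37). λ = (37 - 4)/(23 - 34) ≡ 33/30 mod 41. 30⁻¹ ≡ 26 (mod 41), so λ ≡ 38.
  x = λ² - 34 - 23 = 1444 - 57 ≡ 34; y = λ·(34 - 34) - 4 ≡ 37. → (34, 37)
8P: (34, 37) + (23, 37). λ = (37 - 37)/(23 - 34) ≡ 0/30 mod 41. 30⁻¹ ≡ 26 (mod 41), so λ ≡ 0.
  x = λ² - 34 - 23 = 0 - 57 ≡ 25; y = λ·(34 - 25) - 37 ≡ 4. → (25, 4)
9P: (25, 4) + (23, 37). λ = (37 - 4)/(23 - 25) ≡ 33/39 mod 41. 39⁻¹ ≡ 20 (mod 41), so λ ≡ 4.
  x = λ² - 25 - 23 = 16 - 48 ≡ 9; y = λ·(25 - 9) - 4 ≡ 19. → (9, 19)
10P: (9, 19) + (23, 37). λ = (37 - 19)/(23 - 9) ≡ 18/14 mod 41. 14⁻¹ ≡ 3 (mod 41), so λ ≡ 13.
  x = λ² - 9 - 23 = 169 - 32 ≡ 14; y = λ·(9 - 14) - 19 ≡ 39. → (14, 39)
11P: (14, 39) + (23, 37). λ = (37 - 39)/(23 - 14) ≡ 39/9 mod 41. 9⁻¹ ≡ 32 (mod 41) since 9·32 = 288 ≡ 1, so λ ≡ 18.
  x = λ² - 14 - 23 = 324 - 37 ≡ 0; y = λ·(14 - 0) - 39 ≡ 8. → (0, 8)
12P: (0, 8) + (23, 37). λ = (37 - 8)/(23 - 0) ≡ 29/23 mod 41. 23⁻¹ ≡ 25 (mod 41), so λ ≡ 28.
  x = λ² - 0 - 23 = 784 - 23 ≡ 23; y = λ·(0 - 23) - 8 ≡ 4. → (23, 4)

(23, 4)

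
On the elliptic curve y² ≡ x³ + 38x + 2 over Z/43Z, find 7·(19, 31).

Write Q = (19, 31).
Repeated addition: build up to 7Q.
2Q: tangent at (19, 31): λ = (3·19² + 38)/(2·31) ≡ 3/19. 19⁻¹ ≡ 34 (mod 43), so λ ≡ 3·34 ≡ 16.
  x = λ² - 19 - 19 = 256 - 38 ≡ 3; y = λ·(19 - 3) - 31 ≡ 10. → (3, 10)
3Q: (3, 10) + (19, 31). λ = (31 - 10)/(19 - 3) ≡ 21/16 mod 43. 16⁻¹ ≡ 35 (mod 43), so λ ≡ 4.
  x = λ² - 3 - 19 = 16 - 22 ≡ 37; y = λ·(3 - 37) - 10 ≡ 26. → (37, 26)
4Q: (37, 26) + (19, 31). λ = (31 - 26)/(19 - 37) ≡ 5/25 mod 43. 25⁻¹ ≡ 31 (mod 43), so λ ≡ 26.
  x = λ² - 37 - 19 = 676 - 56 ≡ 18; y = λ·(37 - 18) - 26 ≡ 38. → (18, 38)
5Q: (18, 38) + (19, 31). λ = (31 - 38)/(19 - 18) ≡ 36/1 mod 43. 1⁻¹ ≡ 1 (mod 43) since 1·1 = 1 ≡ 1, so λ ≡ 36.
  x = λ² - 18 - 19 = 1296 - 37 ≡ 12; y = λ·(18 - 12) - 38 ≡ 6. → (12, 6)
6Q: (12, 6) + (19, 31). λ = (31 - 6)/(19 - 12) ≡ 25/7 mod 43. 7⁻¹ ≡ 37 (mod 43), so λ ≡ 22.
  x = λ² - 12 - 19 = 484 - 31 ≡ 23; y = λ·(12 - 23) - 6 ≡ 10. → (23, 10)
7Q: (23, 10) + (19, 31). λ = (31 - 10)/(19 - 23) ≡ 21/39 mod 43. 39⁻¹ ≡ 32 (mod 43), so λ ≡ 27.
  x = λ² - 23 - 19 = 729 - 42 ≡ 42; y = λ·(23 - 42) - 10 ≡ 36. → (42, 36)

(42, 36)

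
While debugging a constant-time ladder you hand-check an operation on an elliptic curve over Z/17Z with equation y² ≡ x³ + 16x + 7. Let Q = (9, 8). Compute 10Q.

Repeated addition: build up to 10Q.
2Q: tangent at (9, 8): λ = (3·9² + 16)/(2·8) ≡ 4/16. 16⁻¹ ≡ 16 (mod 17) since 16·16 = 256 ≡ 1, so λ ≡ 4·16 ≡ 13.
  x = λ² - 9 - 9 = 169 - 18 ≡ 15; y = λ·(9 - 15) - 8 ≡ 16. → (15, 16)
3Q: (15, 16) + (9, 8). λ = (8 - 16)/(9 - 15) ≡ 9/11 mod 17. 11⁻¹ ≡ 14 (mod 17), so λ ≡ 7.
  x = λ² - 15 - 9 = 49 - 24 ≡ 8; y = λ·(15 - 8) - 16 ≡ 16. → (8, 16)
4Q: (8, 16) + (9, 8). λ = (8 - 16)/(9 - 8) ≡ 9/1 mod 17. 1⁻¹ ≡ 1 (mod 17), so λ ≡ 9.
  x = λ² - 8 - 9 = 81 - 17 ≡ 13; y = λ·(8 - 13) - 16 ≡ 7. → (13, 7)
5Q: (13, 7) + (9, 8). λ = (8 - 7)/(9 - 13) ≡ 1/13 mod 17. 13⁻¹ ≡ 4 (mod 17), so λ ≡ 4.
  x = λ² - 13 - 9 = 16 - 22 ≡ 11; y = λ·(13 - 11) - 7 ≡ 1. → (11, 1)
6Q: (11, 1) + (9, 8). λ = (8 - 1)/(9 - 11) ≡ 7/15 mod 17. 15⁻¹ ≡ 8 (mod 17), so λ ≡ 5.
  x = λ² - 11 - 9 = 25 - 20 ≡ 5; y = λ·(11 - 5) - 1 ≡ 12. → (5, 12)
7Q: (5, 12) + (9, 8). λ = (8 - 12)/(9 - 5) ≡ 13/4 mod 17. 4⁻¹ ≡ 13 (mod 17), so λ ≡ 16.
  x = λ² - 5 - 9 = 256 - 14 ≡ 4; y = λ·(5 - 4) - 12 ≡ 4. → (4, 4)
8Q: (4, 4) + (9, 8). λ = (8 - 4)/(9 - 4) ≡ 4/5 mod 17. 5⁻¹ ≡ 7 (mod 17) since 5·7 = 35 ≡ 1, so λ ≡ 11.
  x = λ² - 4 - 9 = 121 - 13 ≡ 6; y = λ·(4 - 6) - 4 ≡ 8. → (6, 8)
9Q: (6, 8) + (9, 8). λ = (8 - 8)/(9 - 6) ≡ 0/3 mod 17. 3⁻¹ ≡ 6 (mod 17), so λ ≡ 0.
  x = λ² - 6 - 9 = 0 - 15 ≡ 2; y = λ·(6 - 2) - 8 ≡ 9. → (2, 9)
10Q: (2, 9) + (9, 8). λ = (8 - 9)/(9 - 2) ≡ 16/7 mod 17. 7⁻¹ ≡ 5 (mod 17), so λ ≡ 12.
  x = λ² - 2 - 9 = 144 - 11 ≡ 14; y = λ·(2 - 14) - 9 ≡ 0. → (14, 0)

(14, 0)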